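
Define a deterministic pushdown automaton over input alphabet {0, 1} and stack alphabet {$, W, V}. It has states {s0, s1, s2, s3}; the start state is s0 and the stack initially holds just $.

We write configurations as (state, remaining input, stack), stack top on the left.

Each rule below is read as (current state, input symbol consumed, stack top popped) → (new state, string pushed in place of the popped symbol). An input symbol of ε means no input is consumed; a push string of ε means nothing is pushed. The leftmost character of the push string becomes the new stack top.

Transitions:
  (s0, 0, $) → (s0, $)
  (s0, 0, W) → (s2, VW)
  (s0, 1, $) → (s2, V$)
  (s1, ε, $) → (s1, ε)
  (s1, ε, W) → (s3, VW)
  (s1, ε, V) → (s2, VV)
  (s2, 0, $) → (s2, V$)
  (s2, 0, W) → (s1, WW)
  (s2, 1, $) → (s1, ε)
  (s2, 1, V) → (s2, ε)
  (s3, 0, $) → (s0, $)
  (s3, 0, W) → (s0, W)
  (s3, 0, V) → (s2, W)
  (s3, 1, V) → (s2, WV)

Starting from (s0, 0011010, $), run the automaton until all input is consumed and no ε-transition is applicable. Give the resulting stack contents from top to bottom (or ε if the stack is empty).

V$

(s0, 0011010, $)
  read 0, top $: go to s0, push $ → (s0, 011010, $)
  read 0, top $: go to s0, push $ → (s0, 11010, $)
  read 1, top $: go to s2, push V$ → (s2, 1010, V$)
  read 1, top V: go to s2, push ε → (s2, 010, $)
  read 0, top $: go to s2, push V$ → (s2, 10, V$)
  read 1, top V: go to s2, push ε → (s2, 0, $)
  read 0, top $: go to s2, push V$ → (s2, ε, V$)
All input consumed in state s2 with stack V$.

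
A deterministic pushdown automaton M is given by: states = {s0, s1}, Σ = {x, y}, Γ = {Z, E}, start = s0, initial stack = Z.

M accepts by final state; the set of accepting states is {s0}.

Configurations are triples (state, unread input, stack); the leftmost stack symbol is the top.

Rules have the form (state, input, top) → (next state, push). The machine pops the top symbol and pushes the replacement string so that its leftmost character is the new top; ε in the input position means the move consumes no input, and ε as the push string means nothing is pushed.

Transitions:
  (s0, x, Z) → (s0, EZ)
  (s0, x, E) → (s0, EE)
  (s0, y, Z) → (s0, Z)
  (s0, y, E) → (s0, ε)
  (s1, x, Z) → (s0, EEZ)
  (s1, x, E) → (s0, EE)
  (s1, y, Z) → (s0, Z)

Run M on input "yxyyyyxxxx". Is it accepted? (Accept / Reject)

(s0, yxyyyyxxxx, Z)
  read y, top Z: go to s0, push Z → (s0, xyyyyxxxx, Z)
  read x, top Z: go to s0, push EZ → (s0, yyyyxxxx, EZ)
  read y, top E: go to s0, push ε → (s0, yyyxxxx, Z)
  read y, top Z: go to s0, push Z → (s0, yyxxxx, Z)
  read y, top Z: go to s0, push Z → (s0, yxxxx, Z)
  read y, top Z: go to s0, push Z → (s0, xxxx, Z)
  read x, top Z: go to s0, push EZ → (s0, xxx, EZ)
  read x, top E: go to s0, push EE → (s0, xx, EEZ)
  read x, top E: go to s0, push EE → (s0, x, EEEZ)
  read x, top E: go to s0, push EE → (s0, ε, EEEEZ)
All input consumed; state s0 ∈ F.

Accept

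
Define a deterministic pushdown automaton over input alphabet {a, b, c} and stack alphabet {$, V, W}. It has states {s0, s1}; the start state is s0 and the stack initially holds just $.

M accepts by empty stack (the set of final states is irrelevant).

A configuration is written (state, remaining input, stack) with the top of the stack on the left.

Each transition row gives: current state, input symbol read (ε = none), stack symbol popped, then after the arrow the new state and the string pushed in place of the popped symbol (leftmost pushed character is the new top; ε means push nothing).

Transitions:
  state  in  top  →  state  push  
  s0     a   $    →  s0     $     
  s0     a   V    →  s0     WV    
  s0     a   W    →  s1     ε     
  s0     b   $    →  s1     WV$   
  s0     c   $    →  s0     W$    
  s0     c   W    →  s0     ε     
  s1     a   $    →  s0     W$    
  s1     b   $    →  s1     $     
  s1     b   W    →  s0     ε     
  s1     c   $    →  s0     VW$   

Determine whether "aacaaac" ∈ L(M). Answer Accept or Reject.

(s0, aacaaac, $)
  read a, top $: go to s0, push $ → (s0, acaaac, $)
  read a, top $: go to s0, push $ → (s0, caaac, $)
  read c, top $: go to s0, push W$ → (s0, aaac, W$)
  read a, top W: go to s1, push ε → (s1, aac, $)
  read a, top $: go to s0, push W$ → (s0, ac, W$)
  read a, top W: go to s1, push ε → (s1, c, $)
  read c, top $: go to s0, push VW$ → (s0, ε, VW$)
All input consumed; stack is VW$, not empty, and no further ε-move applies.

Reject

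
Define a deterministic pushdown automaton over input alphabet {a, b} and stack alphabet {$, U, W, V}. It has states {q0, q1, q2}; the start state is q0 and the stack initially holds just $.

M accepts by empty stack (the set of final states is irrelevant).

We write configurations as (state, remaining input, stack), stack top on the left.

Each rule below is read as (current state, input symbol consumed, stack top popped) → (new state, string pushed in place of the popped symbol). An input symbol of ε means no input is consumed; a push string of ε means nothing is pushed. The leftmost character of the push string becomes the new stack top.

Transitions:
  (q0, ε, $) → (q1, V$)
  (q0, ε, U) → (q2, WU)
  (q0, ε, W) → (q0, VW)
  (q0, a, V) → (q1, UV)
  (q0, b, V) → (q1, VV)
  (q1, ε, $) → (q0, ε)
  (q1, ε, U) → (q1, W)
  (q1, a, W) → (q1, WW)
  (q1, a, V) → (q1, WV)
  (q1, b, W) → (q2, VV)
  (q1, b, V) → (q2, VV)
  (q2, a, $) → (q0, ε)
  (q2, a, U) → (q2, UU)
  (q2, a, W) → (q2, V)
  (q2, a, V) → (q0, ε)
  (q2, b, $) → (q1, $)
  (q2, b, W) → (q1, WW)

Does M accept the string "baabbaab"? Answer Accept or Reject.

Reject

(q0, baabbaab, $) ⊢ (q1, baabbaab, V$) ⊢ (q2, aabbaab, VV$) ⊢ (q0, abbaab, V$) ⊢ (q1, bbaab, UV$) ⊢ (q1, bbaab, WV$) ⊢ (q2, baab, VVV$)
No transition applies at (q2, baab, VVV$); input not fully consumed.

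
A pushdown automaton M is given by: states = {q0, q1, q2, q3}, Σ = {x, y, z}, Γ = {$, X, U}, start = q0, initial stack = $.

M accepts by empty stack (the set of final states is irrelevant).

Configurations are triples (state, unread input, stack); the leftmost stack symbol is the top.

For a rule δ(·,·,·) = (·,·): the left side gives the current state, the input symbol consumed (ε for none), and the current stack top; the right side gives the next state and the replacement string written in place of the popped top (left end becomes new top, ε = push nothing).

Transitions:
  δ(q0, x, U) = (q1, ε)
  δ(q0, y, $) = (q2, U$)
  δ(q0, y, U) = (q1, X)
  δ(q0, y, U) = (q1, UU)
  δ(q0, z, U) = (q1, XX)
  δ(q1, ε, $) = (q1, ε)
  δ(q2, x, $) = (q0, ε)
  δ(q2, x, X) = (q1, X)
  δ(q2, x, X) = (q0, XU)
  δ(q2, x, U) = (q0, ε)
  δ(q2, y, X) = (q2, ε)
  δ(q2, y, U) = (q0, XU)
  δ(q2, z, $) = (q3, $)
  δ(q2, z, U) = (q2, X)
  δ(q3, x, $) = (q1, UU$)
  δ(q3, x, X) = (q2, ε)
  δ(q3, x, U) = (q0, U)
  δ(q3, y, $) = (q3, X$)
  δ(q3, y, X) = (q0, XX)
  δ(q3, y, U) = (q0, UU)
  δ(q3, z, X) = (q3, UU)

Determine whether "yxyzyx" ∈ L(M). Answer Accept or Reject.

Accept

One accepting computation: (q0, yxyzyx, $) ⊢ (q2, xyzyx, U$) ⊢ (q0, yzyx, $) ⊢ (q2, zyx, U$) ⊢ (q2, yx, X$) ⊢ (q2, x, $) ⊢ (q0, ε, ε)
All input consumed and the stack is empty.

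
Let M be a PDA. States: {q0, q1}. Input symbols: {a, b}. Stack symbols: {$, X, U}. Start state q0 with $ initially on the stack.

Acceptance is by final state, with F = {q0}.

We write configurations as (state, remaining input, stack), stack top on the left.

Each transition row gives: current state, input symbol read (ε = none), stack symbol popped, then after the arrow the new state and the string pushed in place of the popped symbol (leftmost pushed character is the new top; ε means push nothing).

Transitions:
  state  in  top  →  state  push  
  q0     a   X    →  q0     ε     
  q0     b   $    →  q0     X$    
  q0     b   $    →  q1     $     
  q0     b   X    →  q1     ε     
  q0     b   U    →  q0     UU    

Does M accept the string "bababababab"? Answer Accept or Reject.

One accepting computation: (q0, bababababab, $) ⊢ (q0, ababababab, X$) ⊢ (q0, babababab, $) ⊢ (q0, abababab, X$) ⊢ (q0, bababab, $) ⊢ (q0, ababab, X$) ⊢ (q0, babab, $) ⊢ (q0, abab, X$) ⊢ (q0, bab, $) ⊢ (q0, ab, X$) ⊢ (q0, b, $) ⊢ (q0, ε, X$)
All input consumed and state q0 ∈ F.

Accept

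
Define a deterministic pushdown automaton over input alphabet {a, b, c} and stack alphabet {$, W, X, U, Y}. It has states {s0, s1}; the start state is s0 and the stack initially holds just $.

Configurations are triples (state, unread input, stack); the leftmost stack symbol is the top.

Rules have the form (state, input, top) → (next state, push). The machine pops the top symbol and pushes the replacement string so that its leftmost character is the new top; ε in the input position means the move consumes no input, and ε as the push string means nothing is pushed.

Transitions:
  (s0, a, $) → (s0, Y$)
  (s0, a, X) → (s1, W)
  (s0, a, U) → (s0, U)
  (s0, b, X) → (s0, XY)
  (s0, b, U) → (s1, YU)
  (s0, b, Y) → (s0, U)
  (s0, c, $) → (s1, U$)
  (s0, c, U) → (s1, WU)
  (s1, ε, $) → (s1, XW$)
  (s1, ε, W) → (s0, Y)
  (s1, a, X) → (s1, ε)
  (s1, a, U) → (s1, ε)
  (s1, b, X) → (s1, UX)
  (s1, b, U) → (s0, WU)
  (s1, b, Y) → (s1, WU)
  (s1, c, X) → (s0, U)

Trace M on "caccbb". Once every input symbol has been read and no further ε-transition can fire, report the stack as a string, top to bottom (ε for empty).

YUUW$

(s0, caccbb, $) ⊢ (s1, accbb, U$) ⊢ (s1, ccbb, $) ⊢ (s1, ccbb, XW$) ⊢ (s0, cbb, UW$) ⊢ (s1, bb, WUW$) ⊢ (s0, bb, YUW$) ⊢ (s0, b, UUW$) ⊢ (s1, ε, YUUW$)
All input consumed in state s1 with stack YUUW$.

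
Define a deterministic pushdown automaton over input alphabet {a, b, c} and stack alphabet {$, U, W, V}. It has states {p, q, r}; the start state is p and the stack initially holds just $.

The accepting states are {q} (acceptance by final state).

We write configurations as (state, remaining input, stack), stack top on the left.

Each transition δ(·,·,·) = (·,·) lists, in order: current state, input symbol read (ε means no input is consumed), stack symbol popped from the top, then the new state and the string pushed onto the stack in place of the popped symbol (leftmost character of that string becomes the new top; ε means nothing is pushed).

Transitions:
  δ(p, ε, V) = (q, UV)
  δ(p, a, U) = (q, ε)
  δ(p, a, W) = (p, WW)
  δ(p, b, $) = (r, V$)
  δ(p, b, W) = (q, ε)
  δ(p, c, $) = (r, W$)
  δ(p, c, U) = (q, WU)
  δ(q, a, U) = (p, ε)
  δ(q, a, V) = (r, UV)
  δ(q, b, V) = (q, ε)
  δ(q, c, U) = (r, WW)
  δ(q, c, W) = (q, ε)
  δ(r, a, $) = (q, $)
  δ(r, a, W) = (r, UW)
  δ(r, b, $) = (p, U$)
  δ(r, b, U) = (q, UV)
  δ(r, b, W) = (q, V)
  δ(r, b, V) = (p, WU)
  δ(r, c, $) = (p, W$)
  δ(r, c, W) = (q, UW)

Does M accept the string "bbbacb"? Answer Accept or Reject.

(p, bbbacb, $)
  read b, top $: go to r, push V$ → (r, bbacb, V$)
  read b, top V: go to p, push WU → (p, bacb, WU$)
  read b, top W: go to q, push ε → (q, acb, U$)
  read a, top U: go to p, push ε → (p, cb, $)
  read c, top $: go to r, push W$ → (r, b, W$)
  read b, top W: go to q, push V → (q, ε, V$)
All input consumed; state q ∈ F.

Accept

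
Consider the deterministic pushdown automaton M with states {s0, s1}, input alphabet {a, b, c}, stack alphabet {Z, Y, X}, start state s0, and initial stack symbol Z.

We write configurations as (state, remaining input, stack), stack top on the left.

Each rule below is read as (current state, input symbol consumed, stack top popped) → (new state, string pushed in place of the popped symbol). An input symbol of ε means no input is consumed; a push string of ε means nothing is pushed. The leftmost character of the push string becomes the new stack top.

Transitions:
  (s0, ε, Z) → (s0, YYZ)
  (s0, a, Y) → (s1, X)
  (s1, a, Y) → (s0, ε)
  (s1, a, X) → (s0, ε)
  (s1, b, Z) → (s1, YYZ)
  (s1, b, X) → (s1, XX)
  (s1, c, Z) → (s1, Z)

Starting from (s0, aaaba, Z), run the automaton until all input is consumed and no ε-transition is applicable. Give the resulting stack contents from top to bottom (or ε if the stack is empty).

XZ

(s0, aaaba, Z) ⊢ (s0, aaaba, YYZ) ⊢ (s1, aaba, XYZ) ⊢ (s0, aba, YZ) ⊢ (s1, ba, XZ) ⊢ (s1, a, XXZ) ⊢ (s0, ε, XZ)
All input consumed in state s0 with stack XZ.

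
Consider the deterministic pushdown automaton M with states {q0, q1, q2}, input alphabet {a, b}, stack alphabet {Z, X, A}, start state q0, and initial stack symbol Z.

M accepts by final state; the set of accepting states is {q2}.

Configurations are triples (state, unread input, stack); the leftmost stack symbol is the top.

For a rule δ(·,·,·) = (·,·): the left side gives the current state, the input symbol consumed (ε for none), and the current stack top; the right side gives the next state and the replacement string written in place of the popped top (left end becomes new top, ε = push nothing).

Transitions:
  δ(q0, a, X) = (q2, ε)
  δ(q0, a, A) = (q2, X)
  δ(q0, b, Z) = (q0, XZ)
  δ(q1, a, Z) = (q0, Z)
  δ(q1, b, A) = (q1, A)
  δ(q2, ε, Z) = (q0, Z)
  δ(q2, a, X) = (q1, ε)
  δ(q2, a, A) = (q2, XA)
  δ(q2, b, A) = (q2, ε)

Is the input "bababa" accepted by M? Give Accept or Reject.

(q0, bababa, Z) ⊢ (q0, ababa, XZ) ⊢ (q2, baba, Z) ⊢ (q0, baba, Z) ⊢ (q0, aba, XZ) ⊢ (q2, ba, Z) ⊢ (q0, ba, Z) ⊢ (q0, a, XZ) ⊢ (q2, ε, Z)
All input consumed; state q2 ∈ F.

Accept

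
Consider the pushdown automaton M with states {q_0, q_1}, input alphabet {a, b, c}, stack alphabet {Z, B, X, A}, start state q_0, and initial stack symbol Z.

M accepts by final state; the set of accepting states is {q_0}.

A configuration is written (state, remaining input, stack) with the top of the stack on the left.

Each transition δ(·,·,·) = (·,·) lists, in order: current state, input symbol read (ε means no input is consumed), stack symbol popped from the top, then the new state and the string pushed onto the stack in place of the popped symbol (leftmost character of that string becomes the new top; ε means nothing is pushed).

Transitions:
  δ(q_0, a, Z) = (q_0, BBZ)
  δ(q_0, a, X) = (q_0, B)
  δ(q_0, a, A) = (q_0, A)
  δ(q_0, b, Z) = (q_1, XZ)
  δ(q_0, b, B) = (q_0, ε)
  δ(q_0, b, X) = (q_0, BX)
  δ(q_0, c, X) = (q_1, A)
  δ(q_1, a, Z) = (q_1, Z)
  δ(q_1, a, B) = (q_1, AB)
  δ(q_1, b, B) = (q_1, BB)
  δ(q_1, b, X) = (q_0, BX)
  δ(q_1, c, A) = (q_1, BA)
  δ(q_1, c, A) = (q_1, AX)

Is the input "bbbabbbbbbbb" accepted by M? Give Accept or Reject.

Accept

One accepting computation: (q_0, bbbabbbbbbbb, Z) ⊢ (q_1, bbabbbbbbbb, XZ) ⊢ (q_0, babbbbbbbb, BXZ) ⊢ (q_0, abbbbbbbb, XZ) ⊢ (q_0, bbbbbbbb, BZ) ⊢ (q_0, bbbbbbb, Z) ⊢ (q_1, bbbbbb, XZ) ⊢ (q_0, bbbbb, BXZ) ⊢ (q_0, bbbb, XZ) ⊢ (q_0, bbb, BXZ) ⊢ (q_0, bb, XZ) ⊢ (q_0, b, BXZ) ⊢ (q_0, ε, XZ)
All input consumed and state q_0 ∈ F.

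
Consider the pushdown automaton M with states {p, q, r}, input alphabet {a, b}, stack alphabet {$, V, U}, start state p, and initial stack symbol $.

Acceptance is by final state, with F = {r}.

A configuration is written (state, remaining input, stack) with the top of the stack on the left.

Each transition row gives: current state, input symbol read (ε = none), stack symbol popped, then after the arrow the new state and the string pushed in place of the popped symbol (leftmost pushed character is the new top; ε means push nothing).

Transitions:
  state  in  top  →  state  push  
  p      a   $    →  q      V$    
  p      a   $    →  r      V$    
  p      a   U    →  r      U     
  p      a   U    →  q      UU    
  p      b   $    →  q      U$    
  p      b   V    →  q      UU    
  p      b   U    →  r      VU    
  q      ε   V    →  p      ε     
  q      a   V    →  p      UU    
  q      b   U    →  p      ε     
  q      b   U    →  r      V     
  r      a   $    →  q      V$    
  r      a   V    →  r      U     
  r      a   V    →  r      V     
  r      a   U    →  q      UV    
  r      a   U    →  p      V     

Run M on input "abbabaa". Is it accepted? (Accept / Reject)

No computation consumes all input and reaches a final state.

Reject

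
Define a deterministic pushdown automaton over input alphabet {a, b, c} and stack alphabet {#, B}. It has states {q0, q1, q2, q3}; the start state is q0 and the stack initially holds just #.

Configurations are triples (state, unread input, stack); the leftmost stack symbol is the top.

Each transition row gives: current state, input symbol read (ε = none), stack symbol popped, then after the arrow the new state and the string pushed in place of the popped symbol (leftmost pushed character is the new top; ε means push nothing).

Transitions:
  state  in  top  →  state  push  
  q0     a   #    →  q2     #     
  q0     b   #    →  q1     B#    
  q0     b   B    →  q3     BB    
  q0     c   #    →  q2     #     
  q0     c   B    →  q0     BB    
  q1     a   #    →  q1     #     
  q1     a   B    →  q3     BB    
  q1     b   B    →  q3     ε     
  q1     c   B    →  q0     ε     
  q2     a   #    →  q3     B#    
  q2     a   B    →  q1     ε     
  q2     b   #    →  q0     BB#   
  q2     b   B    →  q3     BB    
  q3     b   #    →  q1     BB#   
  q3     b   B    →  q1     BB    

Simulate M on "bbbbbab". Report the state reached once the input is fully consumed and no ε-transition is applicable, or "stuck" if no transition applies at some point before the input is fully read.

(q0, bbbbbab, #) ⊢ (q1, bbbbab, B#) ⊢ (q3, bbbab, #) ⊢ (q1, bbab, BB#) ⊢ (q3, bab, B#) ⊢ (q1, ab, BB#) ⊢ (q3, b, BBB#) ⊢ (q1, ε, BBBB#)
All input consumed; M is in state q1.

q1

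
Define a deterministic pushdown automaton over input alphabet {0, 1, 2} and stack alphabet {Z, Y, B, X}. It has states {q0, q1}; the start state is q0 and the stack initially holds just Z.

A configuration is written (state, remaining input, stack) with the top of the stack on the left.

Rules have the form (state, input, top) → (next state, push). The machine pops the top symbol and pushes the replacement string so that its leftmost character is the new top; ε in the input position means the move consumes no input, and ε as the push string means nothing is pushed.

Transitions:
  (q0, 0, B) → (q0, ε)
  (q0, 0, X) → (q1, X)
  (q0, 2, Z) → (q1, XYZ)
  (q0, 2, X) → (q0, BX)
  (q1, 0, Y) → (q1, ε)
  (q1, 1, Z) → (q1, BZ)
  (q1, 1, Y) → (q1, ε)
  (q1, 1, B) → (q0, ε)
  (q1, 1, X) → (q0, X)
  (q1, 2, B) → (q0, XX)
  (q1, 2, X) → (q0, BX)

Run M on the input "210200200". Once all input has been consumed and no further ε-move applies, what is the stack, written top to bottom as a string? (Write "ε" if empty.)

XYZ

(q0, 210200200, Z)
  read 2, top Z: go to q1, push XYZ → (q1, 10200200, XYZ)
  read 1, top X: go to q0, push X → (q0, 0200200, XYZ)
  read 0, top X: go to q1, push X → (q1, 200200, XYZ)
  read 2, top X: go to q0, push BX → (q0, 00200, BXYZ)
  read 0, top B: go to q0, push ε → (q0, 0200, XYZ)
  read 0, top X: go to q1, push X → (q1, 200, XYZ)
  read 2, top X: go to q0, push BX → (q0, 00, BXYZ)
  read 0, top B: go to q0, push ε → (q0, 0, XYZ)
  read 0, top X: go to q1, push X → (q1, ε, XYZ)
All input consumed in state q1 with stack XYZ.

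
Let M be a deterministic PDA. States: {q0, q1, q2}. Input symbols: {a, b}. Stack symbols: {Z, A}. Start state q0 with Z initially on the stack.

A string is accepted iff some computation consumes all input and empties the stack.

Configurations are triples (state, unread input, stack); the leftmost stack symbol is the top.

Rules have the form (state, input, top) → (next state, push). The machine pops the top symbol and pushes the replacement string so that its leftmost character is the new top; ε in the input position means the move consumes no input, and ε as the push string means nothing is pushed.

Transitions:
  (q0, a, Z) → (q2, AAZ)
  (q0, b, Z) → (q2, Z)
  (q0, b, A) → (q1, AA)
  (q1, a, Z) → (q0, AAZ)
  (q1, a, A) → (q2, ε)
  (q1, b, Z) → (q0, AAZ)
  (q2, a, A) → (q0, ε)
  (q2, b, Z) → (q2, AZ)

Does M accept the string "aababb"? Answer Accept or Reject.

(q0, aababb, Z) ⊢ (q2, ababb, AAZ) ⊢ (q0, babb, AZ) ⊢ (q1, abb, AAZ) ⊢ (q2, bb, AZ)
No transition applies at (q2, bb, AZ); input not fully consumed.

Reject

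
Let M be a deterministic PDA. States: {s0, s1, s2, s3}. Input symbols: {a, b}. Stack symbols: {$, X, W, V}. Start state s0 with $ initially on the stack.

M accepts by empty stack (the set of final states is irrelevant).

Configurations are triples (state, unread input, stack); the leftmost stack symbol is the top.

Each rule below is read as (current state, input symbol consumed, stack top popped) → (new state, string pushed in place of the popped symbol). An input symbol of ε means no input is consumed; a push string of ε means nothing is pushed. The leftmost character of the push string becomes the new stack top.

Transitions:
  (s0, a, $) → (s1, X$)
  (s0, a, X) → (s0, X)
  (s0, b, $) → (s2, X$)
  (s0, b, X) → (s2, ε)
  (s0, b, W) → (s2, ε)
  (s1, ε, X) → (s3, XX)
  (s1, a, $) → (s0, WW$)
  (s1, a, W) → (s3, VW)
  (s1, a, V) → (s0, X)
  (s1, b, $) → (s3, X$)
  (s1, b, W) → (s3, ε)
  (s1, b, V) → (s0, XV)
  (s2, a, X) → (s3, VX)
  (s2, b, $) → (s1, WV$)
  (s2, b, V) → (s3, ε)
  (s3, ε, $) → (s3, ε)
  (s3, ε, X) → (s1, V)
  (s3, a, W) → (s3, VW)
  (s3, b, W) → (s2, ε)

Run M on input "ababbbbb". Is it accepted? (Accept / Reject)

Accept

(s0, ababbbbb, $)
  read a, top $: go to s1, push X$ → (s1, babbbbb, X$)
  ε-move, top X: go to s3, push XX → (s3, babbbbb, XX$)
  ε-move, top X: go to s1, push V → (s1, babbbbb, VX$)
  read b, top V: go to s0, push XV → (s0, abbbbb, XVX$)
  read a, top X: go to s0, push X → (s0, bbbbb, XVX$)
  read b, top X: go to s2, push ε → (s2, bbbb, VX$)
  read b, top V: go to s3, push ε → (s3, bbb, X$)
  ε-move, top X: go to s1, push V → (s1, bbb, V$)
  read b, top V: go to s0, push XV → (s0, bb, XV$)
  read b, top X: go to s2, push ε → (s2, b, V$)
  read b, top V: go to s3, push ε → (s3, ε, $)
  ε-move, top $: go to s3, push ε → (s3, ε, ε)
All input consumed and the stack is empty.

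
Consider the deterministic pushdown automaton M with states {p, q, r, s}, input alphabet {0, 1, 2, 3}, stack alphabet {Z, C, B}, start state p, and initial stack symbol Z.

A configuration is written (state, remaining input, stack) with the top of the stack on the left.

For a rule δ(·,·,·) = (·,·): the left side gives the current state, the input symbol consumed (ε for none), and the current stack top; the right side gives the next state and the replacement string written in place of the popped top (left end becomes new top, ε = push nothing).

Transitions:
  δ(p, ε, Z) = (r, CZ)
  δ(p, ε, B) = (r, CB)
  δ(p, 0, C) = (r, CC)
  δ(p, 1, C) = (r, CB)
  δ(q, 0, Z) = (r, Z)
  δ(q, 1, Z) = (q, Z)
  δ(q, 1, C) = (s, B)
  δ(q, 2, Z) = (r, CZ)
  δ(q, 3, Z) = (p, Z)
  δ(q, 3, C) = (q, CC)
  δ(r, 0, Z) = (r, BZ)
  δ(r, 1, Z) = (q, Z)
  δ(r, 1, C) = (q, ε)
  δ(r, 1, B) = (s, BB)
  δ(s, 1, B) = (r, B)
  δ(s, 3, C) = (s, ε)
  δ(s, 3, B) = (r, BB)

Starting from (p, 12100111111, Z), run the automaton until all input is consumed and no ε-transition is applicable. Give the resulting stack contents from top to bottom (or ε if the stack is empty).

(p, 12100111111, Z) ⊢ (r, 12100111111, CZ) ⊢ (q, 2100111111, Z) ⊢ (r, 100111111, CZ) ⊢ (q, 00111111, Z) ⊢ (r, 0111111, Z) ⊢ (r, 111111, BZ) ⊢ (s, 11111, BBZ) ⊢ (r, 1111, BBZ) ⊢ (s, 111, BBBZ) ⊢ (r, 11, BBBZ) ⊢ (s, 1, BBBBZ) ⊢ (r, ε, BBBBZ)
All input consumed in state r with stack BBBBZ.

BBBBZ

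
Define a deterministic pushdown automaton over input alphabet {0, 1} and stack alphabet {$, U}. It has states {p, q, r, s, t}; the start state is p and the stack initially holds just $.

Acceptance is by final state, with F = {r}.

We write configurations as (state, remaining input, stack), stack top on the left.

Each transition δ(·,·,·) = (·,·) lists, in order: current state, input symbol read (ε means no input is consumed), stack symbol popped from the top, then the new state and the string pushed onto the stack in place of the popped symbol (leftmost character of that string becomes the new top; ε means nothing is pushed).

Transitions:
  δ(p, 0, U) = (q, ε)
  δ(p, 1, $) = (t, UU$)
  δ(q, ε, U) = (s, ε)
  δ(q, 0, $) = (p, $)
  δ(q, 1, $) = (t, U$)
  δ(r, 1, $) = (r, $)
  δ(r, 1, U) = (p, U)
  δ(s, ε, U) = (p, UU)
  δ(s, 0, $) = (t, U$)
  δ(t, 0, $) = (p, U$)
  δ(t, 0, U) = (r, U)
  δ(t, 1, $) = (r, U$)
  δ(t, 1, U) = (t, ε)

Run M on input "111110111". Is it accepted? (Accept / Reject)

Accept

(p, 111110111, $)
  read 1, top $: go to t, push UU$ → (t, 11110111, UU$)
  read 1, top U: go to t, push ε → (t, 1110111, U$)
  read 1, top U: go to t, push ε → (t, 110111, $)
  read 1, top $: go to r, push U$ → (r, 10111, U$)
  read 1, top U: go to p, push U → (p, 0111, U$)
  read 0, top U: go to q, push ε → (q, 111, $)
  read 1, top $: go to t, push U$ → (t, 11, U$)
  read 1, top U: go to t, push ε → (t, 1, $)
  read 1, top $: go to r, push U$ → (r, ε, U$)
All input consumed; state r ∈ F.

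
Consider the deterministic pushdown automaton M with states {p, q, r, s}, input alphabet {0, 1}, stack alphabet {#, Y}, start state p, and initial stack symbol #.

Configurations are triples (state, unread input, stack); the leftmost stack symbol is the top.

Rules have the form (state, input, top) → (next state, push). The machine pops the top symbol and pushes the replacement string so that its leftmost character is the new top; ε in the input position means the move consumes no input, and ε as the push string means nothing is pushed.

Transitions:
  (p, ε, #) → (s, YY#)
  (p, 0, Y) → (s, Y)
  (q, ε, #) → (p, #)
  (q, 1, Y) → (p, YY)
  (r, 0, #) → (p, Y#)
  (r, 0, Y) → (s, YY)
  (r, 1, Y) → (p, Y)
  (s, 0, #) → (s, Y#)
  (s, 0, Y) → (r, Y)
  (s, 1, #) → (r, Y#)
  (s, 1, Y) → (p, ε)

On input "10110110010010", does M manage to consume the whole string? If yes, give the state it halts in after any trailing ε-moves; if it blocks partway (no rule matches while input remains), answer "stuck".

(p, 10110110010010, #)
  ε-move, top #: go to s, push YY# → (s, 10110110010010, YY#)
  read 1, top Y: go to p, push ε → (p, 0110110010010, Y#)
  read 0, top Y: go to s, push Y → (s, 110110010010, Y#)
  read 1, top Y: go to p, push ε → (p, 10110010010, #)
  ε-move, top #: go to s, push YY# → (s, 10110010010, YY#)
  read 1, top Y: go to p, push ε → (p, 0110010010, Y#)
  read 0, top Y: go to s, push Y → (s, 110010010, Y#)
  read 1, top Y: go to p, push ε → (p, 10010010, #)
  ε-move, top #: go to s, push YY# → (s, 10010010, YY#)
  read 1, top Y: go to p, push ε → (p, 0010010, Y#)
  read 0, top Y: go to s, push Y → (s, 010010, Y#)
  read 0, top Y: go to r, push Y → (r, 10010, Y#)
  read 1, top Y: go to p, push Y → (p, 0010, Y#)
  read 0, top Y: go to s, push Y → (s, 010, Y#)
  read 0, top Y: go to r, push Y → (r, 10, Y#)
  read 1, top Y: go to p, push Y → (p, 0, Y#)
  read 0, top Y: go to s, push Y → (s, ε, Y#)
All input consumed; M is in state s.

s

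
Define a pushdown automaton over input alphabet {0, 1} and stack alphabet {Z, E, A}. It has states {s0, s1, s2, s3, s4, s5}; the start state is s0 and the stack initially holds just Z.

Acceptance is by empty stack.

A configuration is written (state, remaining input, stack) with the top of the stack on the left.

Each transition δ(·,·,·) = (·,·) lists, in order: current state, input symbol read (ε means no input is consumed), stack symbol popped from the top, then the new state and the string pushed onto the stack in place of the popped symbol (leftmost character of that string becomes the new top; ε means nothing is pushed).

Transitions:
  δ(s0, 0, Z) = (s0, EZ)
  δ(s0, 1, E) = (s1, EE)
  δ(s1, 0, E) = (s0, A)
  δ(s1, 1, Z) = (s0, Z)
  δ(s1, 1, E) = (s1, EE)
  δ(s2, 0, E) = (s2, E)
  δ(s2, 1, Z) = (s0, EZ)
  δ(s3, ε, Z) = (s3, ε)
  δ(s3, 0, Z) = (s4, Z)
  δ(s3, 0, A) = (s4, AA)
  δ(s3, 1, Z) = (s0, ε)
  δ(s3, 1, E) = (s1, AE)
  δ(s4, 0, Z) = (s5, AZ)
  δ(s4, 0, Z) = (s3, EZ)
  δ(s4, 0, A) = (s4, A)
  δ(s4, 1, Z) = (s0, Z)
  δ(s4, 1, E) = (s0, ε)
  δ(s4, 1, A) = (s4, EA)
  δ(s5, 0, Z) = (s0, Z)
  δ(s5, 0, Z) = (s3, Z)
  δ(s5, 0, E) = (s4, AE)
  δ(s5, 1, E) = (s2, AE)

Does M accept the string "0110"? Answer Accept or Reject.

No computation consumes all input and empties the stack.

Reject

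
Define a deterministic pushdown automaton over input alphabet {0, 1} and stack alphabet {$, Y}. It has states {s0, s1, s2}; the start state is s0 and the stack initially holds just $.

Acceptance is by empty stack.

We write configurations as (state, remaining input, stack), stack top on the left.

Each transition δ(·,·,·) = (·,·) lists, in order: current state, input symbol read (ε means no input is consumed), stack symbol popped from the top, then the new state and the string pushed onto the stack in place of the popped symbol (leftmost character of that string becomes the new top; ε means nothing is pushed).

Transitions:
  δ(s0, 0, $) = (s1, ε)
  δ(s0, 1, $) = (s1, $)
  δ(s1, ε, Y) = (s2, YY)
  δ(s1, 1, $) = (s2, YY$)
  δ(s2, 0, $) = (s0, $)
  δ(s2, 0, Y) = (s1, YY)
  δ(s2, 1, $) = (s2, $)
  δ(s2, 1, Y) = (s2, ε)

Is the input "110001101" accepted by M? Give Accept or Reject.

Reject

(s0, 110001101, $)
  read 1, top $: go to s1, push $ → (s1, 10001101, $)
  read 1, top $: go to s2, push YY$ → (s2, 0001101, YY$)
  read 0, top Y: go to s1, push YY → (s1, 001101, YYY$)
  ε-move, top Y: go to s2, push YY → (s2, 001101, YYYY$)
  read 0, top Y: go to s1, push YY → (s1, 01101, YYYYY$)
  ε-move, top Y: go to s2, push YY → (s2, 01101, YYYYYY$)
  read 0, top Y: go to s1, push YY → (s1, 1101, YYYYYYY$)
  ε-move, top Y: go to s2, push YY → (s2, 1101, YYYYYYYY$)
  read 1, top Y: go to s2, push ε → (s2, 101, YYYYYYY$)
  read 1, top Y: go to s2, push ε → (s2, 01, YYYYYY$)
  read 0, top Y: go to s1, push YY → (s1, 1, YYYYYYY$)
  ε-move, top Y: go to s2, push YY → (s2, 1, YYYYYYYY$)
  read 1, top Y: go to s2, push ε → (s2, ε, YYYYYYY$)
All input consumed; stack is YYYYYYY$, not empty, and no further ε-move applies.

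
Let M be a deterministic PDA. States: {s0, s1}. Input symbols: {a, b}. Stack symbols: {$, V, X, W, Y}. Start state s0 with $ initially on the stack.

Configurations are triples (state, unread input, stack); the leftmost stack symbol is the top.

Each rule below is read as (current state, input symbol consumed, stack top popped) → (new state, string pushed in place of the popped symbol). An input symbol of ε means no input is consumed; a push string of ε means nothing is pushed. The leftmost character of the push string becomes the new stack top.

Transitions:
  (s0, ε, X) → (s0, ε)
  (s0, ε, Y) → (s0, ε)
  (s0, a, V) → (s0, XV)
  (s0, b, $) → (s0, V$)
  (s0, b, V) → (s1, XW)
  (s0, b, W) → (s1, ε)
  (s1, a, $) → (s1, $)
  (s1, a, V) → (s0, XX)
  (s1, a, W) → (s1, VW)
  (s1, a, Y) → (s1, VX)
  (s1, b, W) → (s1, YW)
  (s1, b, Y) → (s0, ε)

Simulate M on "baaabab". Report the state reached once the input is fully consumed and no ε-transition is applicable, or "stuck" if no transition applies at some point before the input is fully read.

(s0, baaabab, $)
  read b, top $: go to s0, push V$ → (s0, aaabab, V$)
  read a, top V: go to s0, push XV → (s0, aabab, XV$)
  ε-move, top X: go to s0, push ε → (s0, aabab, V$)
  read a, top V: go to s0, push XV → (s0, abab, XV$)
  ε-move, top X: go to s0, push ε → (s0, abab, V$)
  read a, top V: go to s0, push XV → (s0, bab, XV$)
  ε-move, top X: go to s0, push ε → (s0, bab, V$)
  read b, top V: go to s1, push XW → (s1, ab, XW$)
No transition for (s1, a, top X); M blocks with input ab remaining.

stuck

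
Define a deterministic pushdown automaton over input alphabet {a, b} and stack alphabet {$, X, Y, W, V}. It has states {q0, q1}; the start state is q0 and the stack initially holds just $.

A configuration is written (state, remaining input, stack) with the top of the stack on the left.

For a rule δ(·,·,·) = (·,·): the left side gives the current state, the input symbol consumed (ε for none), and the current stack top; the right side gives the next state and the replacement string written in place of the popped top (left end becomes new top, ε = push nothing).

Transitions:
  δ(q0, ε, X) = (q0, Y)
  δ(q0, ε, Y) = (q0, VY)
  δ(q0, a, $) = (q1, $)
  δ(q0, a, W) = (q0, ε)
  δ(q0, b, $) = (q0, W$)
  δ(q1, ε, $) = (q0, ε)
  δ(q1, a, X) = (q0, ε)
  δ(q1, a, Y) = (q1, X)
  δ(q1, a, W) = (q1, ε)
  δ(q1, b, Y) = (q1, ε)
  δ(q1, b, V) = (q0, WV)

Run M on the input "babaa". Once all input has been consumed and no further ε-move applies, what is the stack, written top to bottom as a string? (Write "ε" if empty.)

(q0, babaa, $)
  read b, top $: go to q0, push W$ → (q0, abaa, W$)
  read a, top W: go to q0, push ε → (q0, baa, $)
  read b, top $: go to q0, push W$ → (q0, aa, W$)
  read a, top W: go to q0, push ε → (q0, a, $)
  read a, top $: go to q1, push $ → (q1, ε, $)
  ε-move, top $: go to q0, push ε → (q0, ε, ε)
All input consumed in state q0 with stack ε.

ε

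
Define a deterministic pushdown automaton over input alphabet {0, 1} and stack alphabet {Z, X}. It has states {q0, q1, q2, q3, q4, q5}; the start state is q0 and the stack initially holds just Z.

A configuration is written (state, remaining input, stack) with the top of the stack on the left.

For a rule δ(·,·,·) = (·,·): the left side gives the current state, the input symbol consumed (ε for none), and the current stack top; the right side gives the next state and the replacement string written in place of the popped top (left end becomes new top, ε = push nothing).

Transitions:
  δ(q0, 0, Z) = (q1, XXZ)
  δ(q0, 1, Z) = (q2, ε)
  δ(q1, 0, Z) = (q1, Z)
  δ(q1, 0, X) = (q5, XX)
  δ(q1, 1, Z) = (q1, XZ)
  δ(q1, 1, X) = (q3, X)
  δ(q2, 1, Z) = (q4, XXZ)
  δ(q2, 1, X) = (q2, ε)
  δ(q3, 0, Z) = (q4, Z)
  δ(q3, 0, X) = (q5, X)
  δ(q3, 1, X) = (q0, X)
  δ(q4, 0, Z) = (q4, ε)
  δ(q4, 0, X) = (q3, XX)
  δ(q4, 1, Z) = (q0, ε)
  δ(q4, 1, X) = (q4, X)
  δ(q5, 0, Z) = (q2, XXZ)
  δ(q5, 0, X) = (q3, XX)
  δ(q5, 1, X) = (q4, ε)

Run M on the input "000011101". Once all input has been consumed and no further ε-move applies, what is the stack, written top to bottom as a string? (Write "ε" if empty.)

(q0, 000011101, Z)
  read 0, top Z: go to q1, push XXZ → (q1, 00011101, XXZ)
  read 0, top X: go to q5, push XX → (q5, 0011101, XXXZ)
  read 0, top X: go to q3, push XX → (q3, 011101, XXXXZ)
  read 0, top X: go to q5, push X → (q5, 11101, XXXXZ)
  read 1, top X: go to q4, push ε → (q4, 1101, XXXZ)
  read 1, top X: go to q4, push X → (q4, 101, XXXZ)
  read 1, top X: go to q4, push X → (q4, 01, XXXZ)
  read 0, top X: go to q3, push XX → (q3, 1, XXXXZ)
  read 1, top X: go to q0, push X → (q0, ε, XXXXZ)
All input consumed in state q0 with stack XXXXZ.

XXXXZ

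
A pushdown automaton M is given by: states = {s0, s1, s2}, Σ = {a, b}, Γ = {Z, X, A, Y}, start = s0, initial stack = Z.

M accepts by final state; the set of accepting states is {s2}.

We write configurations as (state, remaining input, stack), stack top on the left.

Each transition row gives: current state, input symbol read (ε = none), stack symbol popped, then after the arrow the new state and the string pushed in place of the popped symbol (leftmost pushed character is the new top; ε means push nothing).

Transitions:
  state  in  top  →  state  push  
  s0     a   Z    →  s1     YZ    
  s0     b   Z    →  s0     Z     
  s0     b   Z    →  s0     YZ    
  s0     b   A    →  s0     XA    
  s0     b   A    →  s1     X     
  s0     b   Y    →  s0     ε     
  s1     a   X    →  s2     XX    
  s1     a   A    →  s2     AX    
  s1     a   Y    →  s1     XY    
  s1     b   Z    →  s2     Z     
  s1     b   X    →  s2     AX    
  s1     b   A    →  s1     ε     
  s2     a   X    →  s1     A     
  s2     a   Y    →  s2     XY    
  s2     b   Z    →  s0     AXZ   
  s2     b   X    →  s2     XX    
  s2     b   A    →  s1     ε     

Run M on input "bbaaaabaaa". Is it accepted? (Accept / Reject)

One accepting computation: (s0, bbaaaabaaa, Z) ⊢ (s0, baaaabaaa, Z) ⊢ (s0, aaaabaaa, Z) ⊢ (s1, aaabaaa, YZ) ⊢ (s1, aabaaa, XYZ) ⊢ (s2, abaaa, XXYZ) ⊢ (s1, baaa, AXYZ) ⊢ (s1, aaa, XYZ) ⊢ (s2, aa, XXYZ) ⊢ (s1, a, AXYZ) ⊢ (s2, ε, AXXYZ)
All input consumed and state s2 ∈ F.

Accept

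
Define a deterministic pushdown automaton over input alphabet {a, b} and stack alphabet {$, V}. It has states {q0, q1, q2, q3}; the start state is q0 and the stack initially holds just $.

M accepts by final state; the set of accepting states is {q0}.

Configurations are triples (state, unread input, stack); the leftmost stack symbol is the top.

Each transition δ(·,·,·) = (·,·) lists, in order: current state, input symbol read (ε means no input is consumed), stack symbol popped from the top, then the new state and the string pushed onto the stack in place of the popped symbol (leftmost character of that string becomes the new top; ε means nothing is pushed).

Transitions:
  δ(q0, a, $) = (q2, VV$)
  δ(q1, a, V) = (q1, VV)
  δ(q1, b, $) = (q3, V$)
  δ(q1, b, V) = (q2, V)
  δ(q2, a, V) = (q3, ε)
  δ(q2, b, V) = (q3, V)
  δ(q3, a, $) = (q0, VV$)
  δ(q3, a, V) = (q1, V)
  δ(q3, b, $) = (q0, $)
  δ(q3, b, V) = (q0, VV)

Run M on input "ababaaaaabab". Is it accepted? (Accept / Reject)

Accept

(q0, ababaaaaabab, $)
  read a, top $: go to q2, push VV$ → (q2, babaaaaabab, VV$)
  read b, top V: go to q3, push V → (q3, abaaaaabab, VV$)
  read a, top V: go to q1, push V → (q1, baaaaabab, VV$)
  read b, top V: go to q2, push V → (q2, aaaaabab, VV$)
  read a, top V: go to q3, push ε → (q3, aaaabab, V$)
  read a, top V: go to q1, push V → (q1, aaabab, V$)
  read a, top V: go to q1, push VV → (q1, aabab, VV$)
  read a, top V: go to q1, push VV → (q1, abab, VVV$)
  read a, top V: go to q1, push VV → (q1, bab, VVVV$)
  read b, top V: go to q2, push V → (q2, ab, VVVV$)
  read a, top V: go to q3, push ε → (q3, b, VVV$)
  read b, top V: go to q0, push VV → (q0, ε, VVVV$)
All input consumed; state q0 ∈ F.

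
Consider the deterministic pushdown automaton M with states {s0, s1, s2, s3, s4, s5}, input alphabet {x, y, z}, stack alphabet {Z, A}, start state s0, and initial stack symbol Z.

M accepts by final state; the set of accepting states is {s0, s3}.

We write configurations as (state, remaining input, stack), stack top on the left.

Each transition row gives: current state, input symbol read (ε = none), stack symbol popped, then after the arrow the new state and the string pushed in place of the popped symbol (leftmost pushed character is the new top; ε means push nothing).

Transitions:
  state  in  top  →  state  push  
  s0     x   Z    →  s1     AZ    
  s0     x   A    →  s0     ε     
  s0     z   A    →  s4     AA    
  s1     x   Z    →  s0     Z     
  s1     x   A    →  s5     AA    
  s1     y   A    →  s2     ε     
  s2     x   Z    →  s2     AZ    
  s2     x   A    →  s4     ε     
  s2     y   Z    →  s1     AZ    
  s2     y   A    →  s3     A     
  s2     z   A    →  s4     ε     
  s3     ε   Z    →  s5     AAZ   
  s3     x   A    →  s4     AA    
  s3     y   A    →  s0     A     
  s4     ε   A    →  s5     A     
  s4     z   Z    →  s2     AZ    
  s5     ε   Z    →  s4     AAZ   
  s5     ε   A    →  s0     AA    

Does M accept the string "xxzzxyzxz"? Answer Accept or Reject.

Reject

(s0, xxzzxyzxz, Z)
  read x, top Z: go to s1, push AZ → (s1, xzzxyzxz, AZ)
  read x, top A: go to s5, push AA → (s5, zzxyzxz, AAZ)
  ε-move, top A: go to s0, push AA → (s0, zzxyzxz, AAAZ)
  read z, top A: go to s4, push AA → (s4, zxyzxz, AAAAZ)
  ε-move, top A: go to s5, push A → (s5, zxyzxz, AAAAZ)
  ε-move, top A: go to s0, push AA → (s0, zxyzxz, AAAAAZ)
  read z, top A: go to s4, push AA → (s4, xyzxz, AAAAAAZ)
  ε-move, top A: go to s5, push A → (s5, xyzxz, AAAAAAZ)
  ε-move, top A: go to s0, push AA → (s0, xyzxz, AAAAAAAZ)
  read x, top A: go to s0, push ε → (s0, yzxz, AAAAAAZ)
No transition applies at (s0, yzxz, AAAAAAZ); input not fully consumed.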